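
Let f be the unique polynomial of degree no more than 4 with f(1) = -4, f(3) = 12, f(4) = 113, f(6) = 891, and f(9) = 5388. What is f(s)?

Write f(s) = as^4 + bs^3 + cs^2 + ds + e. Substituting each data point gives a linear system:
  a + b + c + d + e = -4
  81a + 27b + 9c + 3d + e = 12
  256a + 64b + 16c + 4d + e = 113
  1296a + 216b + 36c + 6d + e = 891
  6561a + 729b + 81c + 9d + e = 5388
Solving the system yields a = 1, b = -1, c = -6, d = 5, e = -3.
So f(s) = s^4 - s^3 - 6s^2 + 5s - 3.
Check: f(6) = 891. ✓

f(s) = s^4 - s^3 - 6s^2 + 5s - 3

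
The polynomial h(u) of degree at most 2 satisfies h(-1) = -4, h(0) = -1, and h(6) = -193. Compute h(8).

Using the Lagrange interpolation formula with nodes -1, 0, 6:
  L_0(u) = u(u - 6) / 7
  L_1(u) = (u + 1)(u - 6) / -6
  L_2(u) = (u + 1)u / 42
Then h(u) = -4·L_0(u) - 1·L_1(u) - 193·L_2(u).
Expanding and collecting terms gives h(u) = -5u² - 2u - 1.
Evaluating at u = 8: h(8) = -337.

-337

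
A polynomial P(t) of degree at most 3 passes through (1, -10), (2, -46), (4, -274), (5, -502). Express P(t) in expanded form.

P(t) = -3t^3 - 5t^2 - 2

Write P(t) = at^3 + bt^2 + ct + d. Substituting each data point gives a linear system:
  a + b + c + d = -10
  8a + 4b + 2c + d = -46
  64a + 16b + 4c + d = -274
  125a + 25b + 5c + d = -502
Solving the system yields a = -3, b = -5, c = 0, d = -2.
So P(t) = -3t³ - 5t² - 2.
Check: P(5) = -502. ✓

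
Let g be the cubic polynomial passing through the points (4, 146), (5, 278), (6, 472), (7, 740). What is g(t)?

g(t) = 2t^3 + t^2 + t - 2

Write g(t) = at^3 + bt^2 + ct + d. Substituting each data point gives a linear system:
  64a + 16b + 4c + d = 146
  125a + 25b + 5c + d = 278
  216a + 36b + 6c + d = 472
  343a + 49b + 7c + d = 740
Solving the system yields a = 2, b = 1, c = 1, d = -2.
So g(t) = 2t^3 + t^2 + t - 2.
Check: g(5) = 278. ✓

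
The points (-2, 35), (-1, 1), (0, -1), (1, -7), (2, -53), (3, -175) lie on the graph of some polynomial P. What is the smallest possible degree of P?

Forward differences of the values at u = -2, -1, 0, 1, 2, 3:
  P  : 35  1  -1  -7  -53  -175
  Δ  : -34  -2  -6  -46  -122
  Δ^2: 32  -4  -40  -76
  Δ^3: -36  -36  -36
  Δ^4: 0  0
  Δ^5: 0
The third differences are constant (-36) and nonzero, while all higher differences vanish, so the minimal degree is 3.

3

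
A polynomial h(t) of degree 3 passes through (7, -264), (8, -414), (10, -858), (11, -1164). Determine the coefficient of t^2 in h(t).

Write h(t) = at^3 + bt^2 + ct + d. Substituting each data point gives a linear system:
  343a + 49b + 7c + d = -264
  512a + 64b + 8c + d = -414
  1000a + 100b + 10c + d = -858
  1331a + 121b + 11c + d = -1164
Solving the system yields a = -1, b = 1, c = 4, d = 2.
So h(t) = -t^3 + t^2 + 4t + 2.
The coefficient of t^2 is 1.

1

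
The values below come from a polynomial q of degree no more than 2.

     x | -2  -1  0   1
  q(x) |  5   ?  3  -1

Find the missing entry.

5

The 3 known points determine the degree-2 polynomial uniquely.
Write q(x) = ax^2 + bx + c. Substituting each data point gives a linear system:
  4a - 2b + c = 5
  c = 3
  a + b + c = -1
Solving the system yields a = -1, b = -3, c = 3.
So q(x) = -x^2 - 3x + 3.
Then q(-1) = 5.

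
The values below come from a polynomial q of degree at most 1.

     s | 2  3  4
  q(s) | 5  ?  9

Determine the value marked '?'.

7

The 2 known points determine the degree-1 polynomial uniquely.
Write q(s) = as + b. Substituting each data point gives a linear system:
  2a + b = 5
  4a + b = 9
Solving the system yields a = 2, b = 1.
So q(s) = 2s + 1.
Then q(3) = 7.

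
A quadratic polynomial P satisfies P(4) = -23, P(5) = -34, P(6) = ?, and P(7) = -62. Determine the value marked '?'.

On equispaced nodes a degree-2 polynomial has vanishing third forward difference, so
  - P(4) + 3·P(5) - 3·P(6) + P(7) = 0.
Substituting the known values and solving for P(6):
  -3·P(6) = 141
  P(6) = -47.

-47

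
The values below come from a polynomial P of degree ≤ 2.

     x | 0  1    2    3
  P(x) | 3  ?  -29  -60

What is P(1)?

-8

On equispaced nodes a degree-2 polynomial has vanishing third forward difference, so
  - P(0) + 3·P(1) - 3·P(2) + P(3) = 0.
Substituting the known values and solving for P(1):
  3·P(1) = -24
  P(1) = -8.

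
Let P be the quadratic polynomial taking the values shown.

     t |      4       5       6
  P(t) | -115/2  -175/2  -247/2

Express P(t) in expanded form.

Write P(t) = at^2 + bt + c. Substituting each data point gives a linear system:
  16a + 4b + c = -115/2
  25a + 5b + c = -175/2
  36a + 6b + c = -247/2
Solving the system yields a = -3, b = -3, c = 5/2.
So P(t) = -3t² - 3t + 5/2.
Check: P(5) = -175/2. ✓

P(t) = -3t^2 - 3t + 5/2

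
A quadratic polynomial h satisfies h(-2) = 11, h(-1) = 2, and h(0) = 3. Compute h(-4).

Write h(s) = as^2 + bs + c. Substituting each data point gives a linear system:
  4a - 2b + c = 11
  a - b + c = 2
  c = 3
Solving the system yields a = 5, b = 6, c = 3.
So h(s) = 5s^2 + 6s + 3.
Then h(-4) = 59.

59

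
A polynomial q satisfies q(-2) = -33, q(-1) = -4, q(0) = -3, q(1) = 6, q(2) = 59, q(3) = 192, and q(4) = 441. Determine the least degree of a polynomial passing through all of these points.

3

Forward differences of the values at x = -2, -1, 0, 1, 2, 3, 4:
  q  : -33  -4  -3  6  59  192  441
  Δ  : 29  1  9  53  133  249
  Δ^2: -28  8  44  80  116
  Δ^3: 36  36  36  36
  Δ^4: 0  0  0
  Δ^5: 0  0
  Δ^6: 0
The third differences are constant (36) and nonzero, while all higher differences vanish, so the minimal degree is 3.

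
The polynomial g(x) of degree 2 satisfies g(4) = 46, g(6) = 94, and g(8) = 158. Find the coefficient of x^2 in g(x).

2

Write g(x) = ax^2 + bx + c. Substituting each data point gives a linear system:
  16a + 4b + c = 46
  36a + 6b + c = 94
  64a + 8b + c = 158
Solving the system yields a = 2, b = 4, c = -2.
So g(x) = 2x^2 + 4x - 2.
The leading coefficient is 2.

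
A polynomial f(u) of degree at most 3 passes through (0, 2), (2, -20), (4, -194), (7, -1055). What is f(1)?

Using the Lagrange interpolation formula with nodes 0, 2, 4, 7:
  L_0(u) = (u - 2)(u - 4)(u - 7) / -56
  L_1(u) = u(u - 4)(u - 7) / 20
  L_2(u) = u(u - 2)(u - 7) / -24
  L_3(u) = u(u - 2)(u - 4) / 105
Then f(u) = 2·L_0(u) - 20·L_1(u) - 194·L_2(u) - 1055·L_3(u).
Expanding and collecting terms gives f(u) = -3u³ - u² + 3u + 2.
Evaluating at u = 1: f(1) = 1.

1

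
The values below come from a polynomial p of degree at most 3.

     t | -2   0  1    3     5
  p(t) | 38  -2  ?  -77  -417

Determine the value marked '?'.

The 4 known points determine the degree-3 polynomial uniquely.
Write p(t) = at^3 + bt^2 + ct + d. Substituting each data point gives a linear system:
  -8a + 4b - 2c + d = 38
  d = -2
  27a + 9b + 3c + d = -77
  125a + 25b + 5c + d = -417
Solving the system yields a = -4, b = 3, c = 2, d = -2.
So p(t) = -4t^3 + 3t^2 + 2t - 2.
Then p(1) = -1.

-1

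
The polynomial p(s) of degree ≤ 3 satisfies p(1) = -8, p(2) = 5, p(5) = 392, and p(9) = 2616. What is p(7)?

1180

Using the Lagrange interpolation formula with nodes 1, 2, 5, 9:
  L_0(s) = (s - 2)(s - 5)(s - 9) / -32
  L_1(s) = (s - 1)(s - 5)(s - 9) / 21
  L_2(s) = (s - 1)(s - 2)(s - 9) / -48
  L_3(s) = (s - 1)(s - 2)(s - 5) / 224
Then p(s) = -8·L_0(s) + 5·L_1(s) + 392·L_2(s) + 2616·L_3(s).
Expanding and collecting terms gives p(s) = 4s^3 - 3s^2 - 6s - 3.
Evaluating at s = 7: p(7) = 1180.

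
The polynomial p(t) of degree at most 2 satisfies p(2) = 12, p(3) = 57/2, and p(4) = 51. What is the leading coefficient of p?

Write p(t) = at^2 + bt + c. Substituting each data point gives a linear system:
  4a + 2b + c = 12
  9a + 3b + c = 57/2
  16a + 4b + c = 51
Solving the system yields a = 3, b = 3/2, c = -3.
So p(t) = 3t^2 + (3/2)t - 3.
The leading coefficient is 3.

3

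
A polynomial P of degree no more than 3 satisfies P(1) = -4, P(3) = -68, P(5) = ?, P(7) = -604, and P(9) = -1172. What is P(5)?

-252

The 4 known points determine the degree-3 polynomial uniquely.
Write P(u) = au^3 + bu^2 + cu + d. Substituting each data point gives a linear system:
  a + b + c + d = -4
  27a + 9b + 3c + d = -68
  343a + 49b + 7c + d = -604
  729a + 81b + 9c + d = -1172
Solving the system yields a = -1, b = -6, c = 5, d = -2.
So P(u) = -u^3 - 6u^2 + 5u - 2.
Then P(5) = -252.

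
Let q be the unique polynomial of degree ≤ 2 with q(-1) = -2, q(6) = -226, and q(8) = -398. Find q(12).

Using the Lagrange interpolation formula with nodes -1, 6, 8:
  L_0(u) = (u - 6)(u - 8) / 63
  L_1(u) = (u + 1)(u - 8) / -14
  L_2(u) = (u + 1)(u - 6) / 18
Then q(u) = -2·L_0(u) - 226·L_1(u) - 398·L_2(u).
Expanding and collecting terms gives q(u) = -6u² - 2u + 2.
Evaluating at u = 12: q(12) = -886.

-886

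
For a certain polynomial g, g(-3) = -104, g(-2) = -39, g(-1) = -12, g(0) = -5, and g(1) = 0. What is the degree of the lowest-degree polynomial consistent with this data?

Forward differences of the values at x = -3, -2, -1, 0, 1:
  g  : -104  -39  -12  -5  0
  Δ  : 65  27  7  5
  Δ^2: -38  -20  -2
  Δ^3: 18  18
  Δ^4: 0
The third differences are constant (18) and nonzero, while all higher differences vanish, so the minimal degree is 3.

3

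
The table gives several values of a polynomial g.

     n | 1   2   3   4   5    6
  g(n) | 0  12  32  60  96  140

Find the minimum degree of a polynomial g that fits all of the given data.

Forward differences of the values at n = 1, 2, 3, 4, 5, 6:
  g  : 0  12  32  60  96  140
  Δ  : 12  20  28  36  44
  Δ^2: 8  8  8  8
  Δ^3: 0  0  0
  Δ^4: 0  0
  Δ^5: 0
The second differences are constant (8) and nonzero, while all higher differences vanish, so the minimal degree is 2.

2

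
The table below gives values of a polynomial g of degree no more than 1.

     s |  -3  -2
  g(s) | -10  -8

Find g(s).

Write g(s) = as + b. Substituting each data point gives a linear system:
  -3a + b = -10
  -2a + b = -8
Solving the system yields a = 2, b = -4.
So g(s) = 2s - 4.
Check: g(-3) = -10. ✓

g(s) = 2s - 4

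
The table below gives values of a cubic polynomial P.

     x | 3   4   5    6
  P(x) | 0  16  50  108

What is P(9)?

486

Forward differences of the values at x = 3, 4, 5, 6:
  P  : 0  16  50  108
  Δ  : 16  34  58
  Δ^2: 18  24
  Δ^3: 6
The third differences are constant, confirming degree 3.
Interpolating (Newton forward form) and evaluating at x = 9 gives P(9) = 486.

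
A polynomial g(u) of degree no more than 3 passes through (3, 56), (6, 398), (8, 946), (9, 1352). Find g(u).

g(u) = 2u^3 - 2u^2 + 6u + 2

Write g(u) = au^3 + bu^2 + cu + d. Substituting each data point gives a linear system:
  27a + 9b + 3c + d = 56
  216a + 36b + 6c + d = 398
  512a + 64b + 8c + d = 946
  729a + 81b + 9c + d = 1352
Solving the system yields a = 2, b = -2, c = 6, d = 2.
So g(u) = 2u^3 - 2u^2 + 6u + 2.
Check: g(9) = 1352. ✓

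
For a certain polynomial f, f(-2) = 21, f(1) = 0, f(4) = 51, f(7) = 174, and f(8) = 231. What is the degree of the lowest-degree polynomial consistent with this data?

Divided differences on the nodes -2, 1, 4, 7, 8:
  order 0: 21  0  51  174  231
  order 1: -7  17  41  57
  order 2: 4  4  4
  order 3: 0  0
  order 4: 0
The order-2 divided differences are all 4 (nonzero) and every higher order vanishes, so the data lies on a polynomial of degree exactly 2.

2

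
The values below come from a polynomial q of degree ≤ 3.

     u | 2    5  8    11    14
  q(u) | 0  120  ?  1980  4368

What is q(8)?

On equispaced nodes a degree-3 polynomial has vanishing fourth forward difference, so
  q(2) - 4·q(5) + 6·q(8) - 4·q(11) + q(14) = 0.
Substituting the known values and solving for q(8):
  6·q(8) = 4032
  q(8) = 672.

672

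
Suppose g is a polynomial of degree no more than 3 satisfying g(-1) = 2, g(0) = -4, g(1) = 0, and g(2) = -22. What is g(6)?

-1090

Forward differences of the values at n = -1, 0, 1, 2:
  g  : 2  -4  0  -22
  Δ  : -6  4  -22
  Δ^2: 10  -26
  Δ^3: -36
The third differences are constant, confirming degree 3.
Interpolating (Newton forward form) and evaluating at n = 6 gives g(6) = -1090.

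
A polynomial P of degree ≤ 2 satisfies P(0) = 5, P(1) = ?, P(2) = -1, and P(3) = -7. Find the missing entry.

On equispaced nodes a degree-2 polynomial has vanishing third forward difference, so
  - P(0) + 3·P(1) - 3·P(2) + P(3) = 0.
Substituting the known values and solving for P(1):
  3·P(1) = 9
  P(1) = 3.

3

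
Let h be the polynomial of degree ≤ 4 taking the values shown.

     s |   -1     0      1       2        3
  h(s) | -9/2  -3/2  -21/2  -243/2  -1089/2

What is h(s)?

Using the Lagrange interpolation formula with nodes -1, 0, 1, 2, 3:
  L_0(s) = s(s - 1)(s - 2)(s - 3) / 24
  L_1(s) = (s + 1)(s - 1)(s - 2)(s - 3) / -6
  L_2(s) = (s + 1)s(s - 2)(s - 3) / 4
  L_3(s) = (s + 1)s(s - 1)(s - 3) / -6
  L_4(s) = (s + 1)s(s - 1)(s - 2) / 24
Then h(s) = -9/2·L_0(s) - 3/2·L_1(s) - 21/2·L_2(s) - 243/2·L_3(s) - 1089/2·L_4(s).
Expanding and collecting terms gives h(s) = -5s^4 - 5s^3 - s^2 + 2s - 3/2.
Check: h(-1) = -9/2. ✓

h(s) = -5s^4 - 5s^3 - s^2 + 2s - 3/2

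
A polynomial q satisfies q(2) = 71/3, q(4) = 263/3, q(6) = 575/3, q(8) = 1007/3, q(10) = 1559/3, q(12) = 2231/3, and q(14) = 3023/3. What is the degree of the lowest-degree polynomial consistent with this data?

2

Forward differences of the values at u = 2, 4, 6, 8, 10, 12, 14:
  q  : 71/3  263/3  575/3  1007/3  1559/3  2231/3  3023/3
  Δ  : 64  104  144  184  224  264
  Δ^2: 40  40  40  40  40
  Δ^3: 0  0  0  0
  Δ^4: 0  0  0
  Δ^5: 0  0
  Δ^6: 0
The second differences are constant (40) and nonzero, while all higher differences vanish, so the minimal degree is 2.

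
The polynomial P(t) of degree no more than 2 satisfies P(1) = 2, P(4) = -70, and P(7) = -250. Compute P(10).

-538

Write P(t) = at^2 + bt + c. Substituting each data point gives a linear system:
  a + b + c = 2
  16a + 4b + c = -70
  49a + 7b + c = -250
Solving the system yields a = -6, b = 6, c = 2.
So P(t) = -6t^2 + 6t + 2.
Then P(10) = -538.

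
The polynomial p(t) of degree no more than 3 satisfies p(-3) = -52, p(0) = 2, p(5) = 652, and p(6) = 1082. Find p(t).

Write p(t) = at^3 + bt^2 + ct + d. Substituting each data point gives a linear system:
  -27a + 9b - 3c + d = -52
  d = 2
  125a + 25b + 5c + d = 652
  216a + 36b + 6c + d = 1082
Solving the system yields a = 4, b = 6, c = 0, d = 2.
So p(t) = 4t³ + 6t² + 2.
Check: p(-3) = -52. ✓

p(t) = 4t^3 + 6t^2 + 2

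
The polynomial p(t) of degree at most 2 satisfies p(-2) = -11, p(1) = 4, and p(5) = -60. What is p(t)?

Using the Lagrange interpolation formula with nodes -2, 1, 5:
  L_0(t) = (t - 1)(t - 5) / 21
  L_1(t) = (t + 2)(t - 5) / -12
  L_2(t) = (t + 2)(t - 1) / 28
Then p(t) = -11·L_0(t) + 4·L_1(t) - 60·L_2(t).
Expanding and collecting terms gives p(t) = -3t^2 + 2t + 5.
Check: p(-2) = -11. ✓

p(t) = -3t^2 + 2t + 5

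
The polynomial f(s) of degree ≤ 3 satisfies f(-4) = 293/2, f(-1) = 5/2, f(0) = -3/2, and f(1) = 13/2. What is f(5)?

77/2

Using the Lagrange interpolation formula with nodes -4, -1, 0, 1:
  L_0(s) = (s + 1)s(s - 1) / -60
  L_1(s) = (s + 4)s(s - 1) / 6
  L_2(s) = (s + 4)(s + 1)(s - 1) / -4
  L_3(s) = (s + 4)(s + 1)s / 10
Then f(s) = 293/2·L_0(s) + 5/2·L_1(s) - 3/2·L_2(s) + 13/2·L_3(s).
Expanding and collecting terms gives f(s) = -s^3 + 6s^2 + 3s - 3/2.
Evaluating at s = 5: f(5) = 77/2.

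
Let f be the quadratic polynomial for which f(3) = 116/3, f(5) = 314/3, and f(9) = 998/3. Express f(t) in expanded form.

f(t) = 4t^2 + t - 1/3

Using the Lagrange interpolation formula with nodes 3, 5, 9:
  L_0(t) = (t - 5)(t - 9) / 12
  L_1(t) = (t - 3)(t - 9) / -8
  L_2(t) = (t - 3)(t - 5) / 24
Then f(t) = 116/3·L_0(t) + 314/3·L_1(t) + 998/3·L_2(t).
Expanding and collecting terms gives f(t) = 4t² + t - 1/3.
Check: f(5) = 314/3. ✓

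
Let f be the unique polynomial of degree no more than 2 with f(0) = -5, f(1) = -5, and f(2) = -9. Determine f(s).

f(s) = -2s^2 + 2s - 5

Using the Lagrange interpolation formula with nodes 0, 1, 2:
  L_0(s) = (s - 1)(s - 2) / 2
  L_1(s) = s(s - 2) / -1
  L_2(s) = s(s - 1) / 2
Then f(s) = -5·L_0(s) - 5·L_1(s) - 9·L_2(s).
Expanding and collecting terms gives f(s) = -2s^2 + 2s - 5.
Check: f(0) = -5. ✓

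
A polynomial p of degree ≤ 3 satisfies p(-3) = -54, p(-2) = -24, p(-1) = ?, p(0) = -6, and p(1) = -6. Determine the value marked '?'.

-10

On equispaced nodes a degree-3 polynomial has vanishing fourth forward difference, so
  p(-3) - 4·p(-2) + 6·p(-1) - 4·p(0) + p(1) = 0.
Substituting the known values and solving for p(-1):
  6·p(-1) = -60
  p(-1) = -10.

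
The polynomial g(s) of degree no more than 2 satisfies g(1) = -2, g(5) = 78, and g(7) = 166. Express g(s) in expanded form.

Write g(s) = as^2 + bs + c. Substituting each data point gives a linear system:
  a + b + c = -2
  25a + 5b + c = 78
  49a + 7b + c = 166
Solving the system yields a = 4, b = -4, c = -2.
So g(s) = 4s^2 - 4s - 2.
Check: g(1) = -2. ✓

g(s) = 4s^2 - 4s - 2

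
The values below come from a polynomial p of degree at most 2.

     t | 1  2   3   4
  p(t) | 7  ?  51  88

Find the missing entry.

On equispaced nodes a degree-2 polynomial has vanishing third forward difference, so
  - p(1) + 3·p(2) - 3·p(3) + p(4) = 0.
Substituting the known values and solving for p(2):
  3·p(2) = 72
  p(2) = 24.

24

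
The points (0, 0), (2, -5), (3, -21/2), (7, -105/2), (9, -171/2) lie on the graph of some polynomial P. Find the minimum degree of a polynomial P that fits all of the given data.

2

Divided differences on the nodes 0, 2, 3, 7, 9:
  order 0: 0  -5  -21/2  -105/2  -171/2
  order 1: -5/2  -11/2  -21/2  -33/2
  order 2: -1  -1  -1
  order 3: 0  0
  order 4: 0
The order-2 divided differences are all -1 (nonzero) and every higher order vanishes, so the data lies on a polynomial of degree exactly 2.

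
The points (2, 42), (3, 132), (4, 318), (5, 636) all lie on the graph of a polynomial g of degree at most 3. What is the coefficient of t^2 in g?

-6

Write g(t) = at^3 + bt^2 + ct + d. Substituting each data point gives a linear system:
  8a + 4b + 2c + d = 42
  27a + 9b + 3c + d = 132
  64a + 16b + 4c + d = 318
  125a + 25b + 5c + d = 636
Solving the system yields a = 6, b = -6, c = 6, d = 6.
So g(t) = 6t^3 - 6t^2 + 6t + 6.
The coefficient of t^2 is -6.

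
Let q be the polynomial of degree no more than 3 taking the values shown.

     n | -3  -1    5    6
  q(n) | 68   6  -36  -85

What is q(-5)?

234

Using the Lagrange interpolation formula with nodes -3, -1, 5, 6:
  L_0(n) = (n + 1)(n - 5)(n - 6) / -144
  L_1(n) = (n + 3)(n - 5)(n - 6) / 84
  L_2(n) = (n + 3)(n + 1)(n - 6) / -48
  L_3(n) = (n + 3)(n + 1)(n - 5) / 63
Then q(n) = 68·L_0(n) + 6·L_1(n) - 36·L_2(n) - 85·L_3(n).
Expanding and collecting terms gives q(n) = -n^3 + 4n^2 - 2n - 1.
Evaluating at n = -5: q(-5) = 234.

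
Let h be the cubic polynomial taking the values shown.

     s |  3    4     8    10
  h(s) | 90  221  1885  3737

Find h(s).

h(s) = 4s^3 - 3s^2 + 4s - 3

Write h(s) = as^3 + bs^2 + cs + d. Substituting each data point gives a linear system:
  27a + 9b + 3c + d = 90
  64a + 16b + 4c + d = 221
  512a + 64b + 8c + d = 1885
  1000a + 100b + 10c + d = 3737
Solving the system yields a = 4, b = -3, c = 4, d = -3.
So h(s) = 4s^3 - 3s^2 + 4s - 3.
Check: h(4) = 221. ✓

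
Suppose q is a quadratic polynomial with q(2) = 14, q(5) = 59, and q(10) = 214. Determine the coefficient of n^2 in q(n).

Write q(n) = an^2 + bn + c. Substituting each data point gives a linear system:
  4a + 2b + c = 14
  25a + 5b + c = 59
  100a + 10b + c = 214
Solving the system yields a = 2, b = 1, c = 4.
So q(n) = 2n^2 + n + 4.
The leading coefficient is 2.

2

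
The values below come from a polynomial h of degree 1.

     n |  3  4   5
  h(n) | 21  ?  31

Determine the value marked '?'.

The 2 known points determine the degree-1 polynomial uniquely.
Write h(n) = an + b. Substituting each data point gives a linear system:
  3a + b = 21
  5a + b = 31
Solving the system yields a = 5, b = 6.
So h(n) = 5n + 6.
Then h(4) = 26.

26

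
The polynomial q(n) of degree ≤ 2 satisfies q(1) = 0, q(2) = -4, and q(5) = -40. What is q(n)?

Using the Lagrange interpolation formula with nodes 1, 2, 5:
  L_0(n) = (n - 2)(n - 5) / 4
  L_1(n) = (n - 1)(n - 5) / -3
  L_2(n) = (n - 1)(n - 2) / 12
Then q(n) = 0·L_0(n) - 4·L_1(n) - 40·L_2(n).
Expanding and collecting terms gives q(n) = -2n^2 + 2n.
Check: q(2) = -4. ✓

q(n) = -2n^2 + 2n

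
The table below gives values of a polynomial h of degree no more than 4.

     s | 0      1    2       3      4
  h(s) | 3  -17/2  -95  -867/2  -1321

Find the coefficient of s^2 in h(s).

-4

Write h(s) = as^4 + bs^3 + cs^2 + ds + e. Substituting each data point gives a linear system:
  e = 3
  a + b + c + d + e = -17/2
  16a + 8b + 4c + 2d + e = -95
  81a + 27b + 9c + 3d + e = -867/2
  256a + 64b + 16c + 4d + e = -1321
Solving the system yields a = -5, b = 1/2, c = -4, d = -3, e = 3.
So h(s) = -5s⁴ + (1/2)s³ - 4s² - 3s + 3.
The coefficient of s^2 is -4.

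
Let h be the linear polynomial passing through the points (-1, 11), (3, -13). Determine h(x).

h(x) = -6x + 5

Write h(x) = ax + b. Substituting each data point gives a linear system:
  -a + b = 11
  3a + b = -13
Solving the system yields a = -6, b = 5.
So h(x) = -6x + 5.
Check: h(3) = -13. ✓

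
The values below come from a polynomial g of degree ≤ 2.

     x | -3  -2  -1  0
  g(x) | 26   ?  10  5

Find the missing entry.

The 3 known points determine the degree-2 polynomial uniquely.
Write g(x) = ax^2 + bx + c. Substituting each data point gives a linear system:
  9a - 3b + c = 26
  a - b + c = 10
  c = 5
Solving the system yields a = 1, b = -4, c = 5.
So g(x) = x^2 - 4x + 5.
Then g(-2) = 17.

17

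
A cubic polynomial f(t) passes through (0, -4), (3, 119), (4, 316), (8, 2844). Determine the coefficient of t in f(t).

Write f(t) = at^3 + bt^2 + ct + d. Substituting each data point gives a linear system:
  d = -4
  27a + 9b + 3c + d = 119
  64a + 16b + 4c + d = 316
  512a + 64b + 8c + d = 2844
Solving the system yields a = 6, b = -3, c = -4, d = -4.
So f(t) = 6t^3 - 3t^2 - 4t - 4.
The coefficient of t is -4.

-4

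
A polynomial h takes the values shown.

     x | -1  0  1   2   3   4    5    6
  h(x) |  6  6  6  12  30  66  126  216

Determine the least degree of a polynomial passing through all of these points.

3

Forward differences of the values at x = -1, 0, 1, 2, 3, 4, 5, 6:
  h  : 6  6  6  12  30  66  126  216
  Δ  : 0  0  6  18  36  60  90
  Δ^2: 0  6  12  18  24  30
  Δ^3: 6  6  6  6  6
  Δ^4: 0  0  0  0
  Δ^5: 0  0  0
  Δ^6: 0  0
  Δ^7: 0
The third differences are constant (6) and nonzero, while all higher differences vanish, so the minimal degree is 3.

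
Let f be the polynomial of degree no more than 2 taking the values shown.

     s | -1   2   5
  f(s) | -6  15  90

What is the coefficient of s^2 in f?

3

Write f(s) = as^2 + bs + c. Substituting each data point gives a linear system:
  a - b + c = -6
  4a + 2b + c = 15
  25a + 5b + c = 90
Solving the system yields a = 3, b = 4, c = -5.
So f(s) = 3s² + 4s - 5.
The leading coefficient is 3.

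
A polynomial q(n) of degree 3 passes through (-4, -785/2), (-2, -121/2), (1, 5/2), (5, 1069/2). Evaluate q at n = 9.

Write q(n) = an^3 + bn^2 + cn + d. Substituting each data point gives a linear system:
  -64a + 16b - 4c + d = -785/2
  -8a + 4b - 2c + d = -121/2
  a + b + c + d = 5/2
  125a + 25b + 5c + d = 1069/2
Solving the system yields a = 5, b = -4, c = 2, d = -1/2.
So q(n) = 5n^3 - 4n^2 + 2n - 1/2.
Then q(9) = 6677/2.

6677/2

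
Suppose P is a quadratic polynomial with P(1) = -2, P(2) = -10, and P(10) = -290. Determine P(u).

Using the Lagrange interpolation formula with nodes 1, 2, 10:
  L_0(u) = (u - 2)(u - 10) / 9
  L_1(u) = (u - 1)(u - 10) / -8
  L_2(u) = (u - 1)(u - 2) / 72
Then P(u) = -2·L_0(u) - 10·L_1(u) - 290·L_2(u).
Expanding and collecting terms gives P(u) = -3u^2 + u.
Check: P(1) = -2. ✓

P(u) = -3u^2 + u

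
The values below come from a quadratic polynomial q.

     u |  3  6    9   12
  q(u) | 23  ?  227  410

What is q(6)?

On equispaced nodes a degree-2 polynomial has vanishing third forward difference, so
  - q(3) + 3·q(6) - 3·q(9) + q(12) = 0.
Substituting the known values and solving for q(6):
  3·q(6) = 294
  q(6) = 98.

98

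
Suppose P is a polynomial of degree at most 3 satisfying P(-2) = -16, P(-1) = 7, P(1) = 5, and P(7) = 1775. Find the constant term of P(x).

4

Write P(x) = ax^3 + bx^2 + cx + d. Substituting each data point gives a linear system:
  -8a + 4b - 2c + d = -16
  -a + b - c + d = 7
  a + b + c + d = 5
  343a + 49b + 7c + d = 1775
Solving the system yields a = 5, b = 2, c = -6, d = 4.
So P(x) = 5x³ + 2x² - 6x + 4.
The constant term is 4.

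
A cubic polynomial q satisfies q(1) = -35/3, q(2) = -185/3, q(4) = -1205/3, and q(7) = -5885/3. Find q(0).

-5/3

Using the Lagrange interpolation formula with nodes 1, 2, 4, 7:
  L_0(x) = (x - 2)(x - 4)(x - 7) / -18
  L_1(x) = (x - 1)(x - 4)(x - 7) / 10
  L_2(x) = (x - 1)(x - 2)(x - 7) / -18
  L_3(x) = (x - 1)(x - 2)(x - 4) / 90
Then q(x) = -35/3·L_0(x) - 185/3·L_1(x) - 1205/3·L_2(x) - 5885/3·L_3(x).
Expanding and collecting terms gives q(x) = -5x^3 - 5x^2 - 5/3.
Evaluating at x = 0: q(0) = -5/3.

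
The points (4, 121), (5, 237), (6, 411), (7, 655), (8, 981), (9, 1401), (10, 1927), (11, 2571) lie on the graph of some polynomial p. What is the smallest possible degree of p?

Forward differences of the values at u = 4, 5, 6, 7, 8, 9, 10, 11:
  p  : 121  237  411  655  981  1401  1927  2571
  Δ  : 116  174  244  326  420  526  644
  Δ^2: 58  70  82  94  106  118
  Δ^3: 12  12  12  12  12
  Δ^4: 0  0  0  0
  Δ^5: 0  0  0
  Δ^6: 0  0
  Δ^7: 0
The third differences are constant (12) and nonzero, while all higher differences vanish, so the minimal degree is 3.

3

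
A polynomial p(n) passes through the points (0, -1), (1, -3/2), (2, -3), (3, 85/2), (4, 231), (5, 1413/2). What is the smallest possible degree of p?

Forward differences of the values at n = 0, 1, 2, 3, 4, 5:
  p  : -1  -3/2  -3  85/2  231  1413/2
  Δ  : -1/2  -3/2  91/2  377/2  951/2
  Δ^2: -1  47  143  287
  Δ^3: 48  96  144
  Δ^4: 48  48
  Δ^5: 0
The fourth differences are constant (48) and nonzero, while all higher differences vanish, so the minimal degree is 4.

4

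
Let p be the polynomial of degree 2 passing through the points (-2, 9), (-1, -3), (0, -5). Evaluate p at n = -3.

Write p(n) = an^2 + bn + c. Substituting each data point gives a linear system:
  4a - 2b + c = 9
  a - b + c = -3
  c = -5
Solving the system yields a = 5, b = 3, c = -5.
So p(n) = 5n^2 + 3n - 5.
Then p(-3) = 31.

31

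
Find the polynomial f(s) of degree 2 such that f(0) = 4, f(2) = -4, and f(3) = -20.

f(s) = -4s^2 + 4s + 4

Using the Lagrange interpolation formula with nodes 0, 2, 3:
  L_0(s) = (s - 2)(s - 3) / 6
  L_1(s) = s(s - 3) / -2
  L_2(s) = s(s - 2) / 3
Then f(s) = 4·L_0(s) - 4·L_1(s) - 20·L_2(s).
Expanding and collecting terms gives f(s) = -4s² + 4s + 4.
Check: f(2) = -4. ✓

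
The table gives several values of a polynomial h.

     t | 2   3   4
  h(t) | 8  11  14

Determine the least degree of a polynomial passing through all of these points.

1

Forward differences of the values at t = 2, 3, 4:
  h  : 8  11  14
  Δ  : 3  3
  Δ^2: 0
The first differences are constant (3) and nonzero, while all higher differences vanish, so the minimal degree is 1.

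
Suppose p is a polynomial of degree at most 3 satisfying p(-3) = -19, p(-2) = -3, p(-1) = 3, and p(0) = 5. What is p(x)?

Write p(x) = ax^3 + bx^2 + cx + d. Substituting each data point gives a linear system:
  -27a + 9b - 3c + d = -19
  -8a + 4b - 2c + d = -3
  -a + b - c + d = 3
  d = 5
Solving the system yields a = 1, b = 1, c = 2, d = 5.
So p(x) = x^3 + x^2 + 2x + 5.
Check: p(-3) = -19. ✓

p(x) = x^3 + x^2 + 2x + 5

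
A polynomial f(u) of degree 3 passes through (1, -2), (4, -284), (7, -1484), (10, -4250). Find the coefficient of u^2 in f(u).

-3

Write f(u) = au^3 + bu^2 + cu + d. Substituting each data point gives a linear system:
  a + b + c + d = -2
  64a + 16b + 4c + d = -284
  343a + 49b + 7c + d = -1484
  1000a + 100b + 10c + d = -4250
Solving the system yields a = -4, b = -3, c = 5, d = 0.
So f(u) = -4u³ - 3u² + 5u.
The coefficient of u^2 is -3.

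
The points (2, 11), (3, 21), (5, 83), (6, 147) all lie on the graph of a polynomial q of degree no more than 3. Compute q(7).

241

Write q(n) = an^3 + bn^2 + cn + d. Substituting each data point gives a linear system:
  8a + 4b + 2c + d = 11
  27a + 9b + 3c + d = 21
  125a + 25b + 5c + d = 83
  216a + 36b + 6c + d = 147
Solving the system yields a = 1, b = -3, c = 6, d = 3.
So q(n) = n^3 - 3n^2 + 6n + 3.
Then q(7) = 241.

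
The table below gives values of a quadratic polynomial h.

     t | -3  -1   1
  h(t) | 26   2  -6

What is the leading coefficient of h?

2

Write h(t) = at^2 + bt + c. Substituting each data point gives a linear system:
  9a - 3b + c = 26
  a - b + c = 2
  a + b + c = -6
Solving the system yields a = 2, b = -4, c = -4.
So h(t) = 2t² - 4t - 4.
The leading coefficient is 2.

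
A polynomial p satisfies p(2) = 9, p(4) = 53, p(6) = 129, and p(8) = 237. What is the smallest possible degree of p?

2

Forward differences of the values at t = 2, 4, 6, 8:
  p  : 9  53  129  237
  Δ  : 44  76  108
  Δ^2: 32  32
  Δ^3: 0
The second differences are constant (32) and nonzero, while all higher differences vanish, so the minimal degree is 2.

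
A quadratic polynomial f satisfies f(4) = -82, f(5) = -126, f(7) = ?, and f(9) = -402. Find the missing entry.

The 3 known points determine the degree-2 polynomial uniquely.
Write f(n) = an^2 + bn + c. Substituting each data point gives a linear system:
  16a + 4b + c = -82
  25a + 5b + c = -126
  81a + 9b + c = -402
Solving the system yields a = -5, b = 1, c = -6.
So f(n) = -5n^2 + n - 6.
Then f(7) = -244.

-244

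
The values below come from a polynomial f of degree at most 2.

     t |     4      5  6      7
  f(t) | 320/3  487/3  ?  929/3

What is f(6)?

The 3 known points determine the degree-2 polynomial uniquely.
Write f(t) = at^2 + bt + c. Substituting each data point gives a linear system:
  16a + 4b + c = 320/3
  25a + 5b + c = 487/3
  49a + 7b + c = 929/3
Solving the system yields a = 6, b = 5/3, c = 4.
So f(t) = 6t² + (5/3)t + 4.
Then f(6) = 230.

230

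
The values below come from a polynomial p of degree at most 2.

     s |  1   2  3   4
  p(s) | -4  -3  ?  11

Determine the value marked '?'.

2

On equispaced nodes a degree-2 polynomial has vanishing third forward difference, so
  - p(1) + 3·p(2) - 3·p(3) + p(4) = 0.
Substituting the known values and solving for p(3):
  -3·p(3) = -6
  p(3) = 2.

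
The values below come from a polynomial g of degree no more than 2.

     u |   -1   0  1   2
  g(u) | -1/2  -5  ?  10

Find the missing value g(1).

The 3 known points determine the degree-2 polynomial uniquely.
Write g(u) = au^2 + bu + c. Substituting each data point gives a linear system:
  a - b + c = -1/2
  c = -5
  4a + 2b + c = 10
Solving the system yields a = 4, b = -1/2, c = -5.
So g(u) = 4u^2 - (1/2)u - 5.
Then g(1) = -3/2.

-3/2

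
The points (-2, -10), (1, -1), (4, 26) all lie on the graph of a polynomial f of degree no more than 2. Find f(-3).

-9

Using the Lagrange interpolation formula with nodes -2, 1, 4:
  L_0(u) = (u - 1)(u - 4) / 18
  L_1(u) = (u + 2)(u - 4) / -9
  L_2(u) = (u + 2)(u - 1) / 18
Then f(u) = -10·L_0(u) - 1·L_1(u) + 26·L_2(u).
Expanding and collecting terms gives f(u) = u² + 4u - 6.
Evaluating at u = -3: f(-3) = -9.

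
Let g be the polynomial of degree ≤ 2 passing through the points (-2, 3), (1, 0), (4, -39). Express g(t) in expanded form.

g(t) = -2t^2 - 3t + 5

Using the Lagrange interpolation formula with nodes -2, 1, 4:
  L_0(t) = (t - 1)(t - 4) / 18
  L_1(t) = (t + 2)(t - 4) / -9
  L_2(t) = (t + 2)(t - 1) / 18
Then g(t) = 3·L_0(t) + 0·L_1(t) - 39·L_2(t).
Expanding and collecting terms gives g(t) = -2t² - 3t + 5.
Check: g(4) = -39. ✓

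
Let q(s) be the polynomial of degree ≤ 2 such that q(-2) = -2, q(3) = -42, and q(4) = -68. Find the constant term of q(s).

Write q(s) = as^2 + bs + c. Substituting each data point gives a linear system:
  4a - 2b + c = -2
  9a + 3b + c = -42
  16a + 4b + c = -68
Solving the system yields a = -3, b = -5, c = 0.
So q(s) = -3s^2 - 5s.
The constant term is 0.

0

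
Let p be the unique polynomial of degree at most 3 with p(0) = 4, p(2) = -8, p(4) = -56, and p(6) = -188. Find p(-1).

23/2

Using the Lagrange interpolation formula with nodes 0, 2, 4, 6:
  L_0(n) = (n - 2)(n - 4)(n - 6) / -48
  L_1(n) = n(n - 4)(n - 6) / 16
  L_2(n) = n(n - 2)(n - 6) / -16
  L_3(n) = n(n - 2)(n - 4) / 48
Then p(n) = 4·L_0(n) - 8·L_1(n) - 56·L_2(n) - 188·L_3(n).
Expanding and collecting terms gives p(n) = -n³ + (3/2)n² - 5n + 4.
Evaluating at n = -1: p(-1) = 23/2.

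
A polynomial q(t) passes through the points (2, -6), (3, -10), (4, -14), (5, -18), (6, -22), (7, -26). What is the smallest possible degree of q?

Forward differences of the values at t = 2, 3, 4, 5, 6, 7:
  q  : -6  -10  -14  -18  -22  -26
  Δ  : -4  -4  -4  -4  -4
  Δ^2: 0  0  0  0
  Δ^3: 0  0  0
  Δ^4: 0  0
  Δ^5: 0
The first differences are constant (-4) and nonzero, while all higher differences vanish, so the minimal degree is 1.

1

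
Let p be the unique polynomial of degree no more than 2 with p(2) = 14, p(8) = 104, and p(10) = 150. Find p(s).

p(s) = s^2 + 5s

Write p(s) = as^2 + bs + c. Substituting each data point gives a linear system:
  4a + 2b + c = 14
  64a + 8b + c = 104
  100a + 10b + c = 150
Solving the system yields a = 1, b = 5, c = 0.
So p(s) = s² + 5s.
Check: p(10) = 150. ✓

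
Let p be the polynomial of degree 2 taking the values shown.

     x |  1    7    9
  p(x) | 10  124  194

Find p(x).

Using the Lagrange interpolation formula with nodes 1, 7, 9:
  L_0(x) = (x - 7)(x - 9) / 48
  L_1(x) = (x - 1)(x - 9) / -12
  L_2(x) = (x - 1)(x - 7) / 16
Then p(x) = 10·L_0(x) + 124·L_1(x) + 194·L_2(x).
Expanding and collecting terms gives p(x) = 2x² + 3x + 5.
Check: p(7) = 124. ✓

p(x) = 2x^2 + 3x + 5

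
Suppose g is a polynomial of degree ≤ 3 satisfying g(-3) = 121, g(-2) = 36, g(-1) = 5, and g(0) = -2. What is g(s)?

g(s) = -5s^3 - 3s^2 - 5s - 2

Using the Lagrange interpolation formula with nodes -3, -2, -1, 0:
  L_0(s) = (s + 2)(s + 1)s / -6
  L_1(s) = (s + 3)(s + 1)s / 2
  L_2(s) = (s + 3)(s + 2)s / -2
  L_3(s) = (s + 3)(s + 2)(s + 1) / 6
Then g(s) = 121·L_0(s) + 36·L_1(s) + 5·L_2(s) - 2·L_3(s).
Expanding and collecting terms gives g(s) = -5s^3 - 3s^2 - 5s - 2.
Check: g(-3) = 121. ✓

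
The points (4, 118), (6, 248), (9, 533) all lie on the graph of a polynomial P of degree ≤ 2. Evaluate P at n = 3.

71

Write P(n) = an^2 + bn + c. Substituting each data point gives a linear system:
  16a + 4b + c = 118
  36a + 6b + c = 248
  81a + 9b + c = 533
Solving the system yields a = 6, b = 5, c = 2.
So P(n) = 6n^2 + 5n + 2.
Then P(3) = 71.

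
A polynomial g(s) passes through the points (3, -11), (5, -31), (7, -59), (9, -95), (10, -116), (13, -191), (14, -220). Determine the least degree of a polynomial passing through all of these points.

2

Divided differences on the nodes 3, 5, 7, 9, 10, 13, 14:
  order 0: -11  -31  -59  -95  -116  -191  -220
  order 1: -10  -14  -18  -21  -25  -29
  order 2: -1  -1  -1  -1  -1
  order 3: 0  0  0  0
  order 4: 0  0  0
  order 5: 0  0
  order 6: 0
The order-2 divided differences are all -1 (nonzero) and every higher order vanishes, so the data lies on a polynomial of degree exactly 2.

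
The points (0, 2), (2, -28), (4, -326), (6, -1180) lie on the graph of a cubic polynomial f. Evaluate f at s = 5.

-1331/2

Forward differences of the values at s = 0, 2, 4, 6:
  f  : 2  -28  -326  -1180
  Δ  : -30  -298  -854
  Δ^2: -268  -556
  Δ^3: -288
The third differences are constant, confirming degree 3.
Interpolating (Newton forward form) and evaluating at s = 5 gives f(5) = -1331/2.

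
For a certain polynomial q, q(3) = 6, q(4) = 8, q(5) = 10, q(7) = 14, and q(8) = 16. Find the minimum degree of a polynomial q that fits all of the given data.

Divided differences on the nodes 3, 4, 5, 7, 8:
  order 0: 6  8  10  14  16
  order 1: 2  2  2  2
  order 2: 0  0  0
  order 3: 0  0
  order 4: 0
The order-1 divided differences are all 2 (nonzero) and every higher order vanishes, so the data lies on a polynomial of degree exactly 1.

1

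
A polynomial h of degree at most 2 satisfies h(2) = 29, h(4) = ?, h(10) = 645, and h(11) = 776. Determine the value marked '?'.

111

The 3 known points determine the degree-2 polynomial uniquely.
Write h(n) = an^2 + bn + c. Substituting each data point gives a linear system:
  4a + 2b + c = 29
  100a + 10b + c = 645
  121a + 11b + c = 776
Solving the system yields a = 6, b = 5, c = -5.
So h(n) = 6n^2 + 5n - 5.
Then h(4) = 111.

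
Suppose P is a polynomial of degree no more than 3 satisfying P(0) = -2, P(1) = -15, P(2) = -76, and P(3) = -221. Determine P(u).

P(u) = -6u^3 - 6u^2 - u - 2

Using the Lagrange interpolation formula with nodes 0, 1, 2, 3:
  L_0(u) = (u - 1)(u - 2)(u - 3) / -6
  L_1(u) = u(u - 2)(u - 3) / 2
  L_2(u) = u(u - 1)(u - 3) / -2
  L_3(u) = u(u - 1)(u - 2) / 6
Then P(u) = -2·L_0(u) - 15·L_1(u) - 76·L_2(u) - 221·L_3(u).
Expanding and collecting terms gives P(u) = -6u^3 - 6u^2 - u - 2.
Check: P(0) = -2. ✓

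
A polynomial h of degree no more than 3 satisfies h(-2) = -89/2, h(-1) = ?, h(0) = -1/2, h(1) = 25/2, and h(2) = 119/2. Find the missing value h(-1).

-19/2

The 4 known points determine the degree-3 polynomial uniquely.
Write h(x) = ax^3 + bx^2 + cx + d. Substituting each data point gives a linear system:
  -8a + 4b - 2c + d = -89/2
  d = -1/2
  a + b + c + d = 25/2
  8a + 4b + 2c + d = 119/2
Solving the system yields a = 5, b = 2, c = 6, d = -1/2.
So h(x) = 5x³ + 2x² + 6x - 1/2.
Then h(-1) = -19/2.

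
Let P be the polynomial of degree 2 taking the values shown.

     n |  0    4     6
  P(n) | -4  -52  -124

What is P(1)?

-4

Write P(n) = an^2 + bn + c. Substituting each data point gives a linear system:
  c = -4
  16a + 4b + c = -52
  36a + 6b + c = -124
Solving the system yields a = -4, b = 4, c = -4.
So P(n) = -4n² + 4n - 4.
Then P(1) = -4.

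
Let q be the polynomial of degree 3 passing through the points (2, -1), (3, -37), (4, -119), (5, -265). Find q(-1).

Forward differences of the values at u = 2, 3, 4, 5:
  q  : -1  -37  -119  -265
  Δ  : -36  -82  -146
  Δ^2: -46  -64
  Δ^3: -18
The third differences are constant, confirming degree 3.
Interpolating (Newton forward form) and evaluating at u = -1 gives q(-1) = 11.

11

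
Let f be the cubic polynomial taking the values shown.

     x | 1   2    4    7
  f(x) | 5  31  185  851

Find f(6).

555

Write f(x) = ax^3 + bx^2 + cx + d. Substituting each data point gives a linear system:
  a + b + c + d = 5
  8a + 4b + 2c + d = 31
  64a + 16b + 4c + d = 185
  343a + 49b + 7c + d = 851
Solving the system yields a = 2, b = 3, c = 3, d = -3.
So f(x) = 2x³ + 3x² + 3x - 3.
Then f(6) = 555.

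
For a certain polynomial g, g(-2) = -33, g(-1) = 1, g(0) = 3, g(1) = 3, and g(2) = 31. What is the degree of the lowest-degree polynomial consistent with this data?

Forward differences of the values at n = -2, -1, 0, 1, 2:
  g  : -33  1  3  3  31
  Δ  : 34  2  0  28
  Δ^2: -32  -2  28
  Δ^3: 30  30
  Δ^4: 0
The third differences are constant (30) and nonzero, while all higher differences vanish, so the minimal degree is 3.

3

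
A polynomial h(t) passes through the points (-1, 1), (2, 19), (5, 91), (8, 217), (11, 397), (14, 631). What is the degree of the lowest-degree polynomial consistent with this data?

2

Forward differences of the values at t = -1, 2, 5, 8, 11, 14:
  h  : 1  19  91  217  397  631
  Δ  : 18  72  126  180  234
  Δ^2: 54  54  54  54
  Δ^3: 0  0  0
  Δ^4: 0  0
  Δ^5: 0
The second differences are constant (54) and nonzero, while all higher differences vanish, so the minimal degree is 2.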